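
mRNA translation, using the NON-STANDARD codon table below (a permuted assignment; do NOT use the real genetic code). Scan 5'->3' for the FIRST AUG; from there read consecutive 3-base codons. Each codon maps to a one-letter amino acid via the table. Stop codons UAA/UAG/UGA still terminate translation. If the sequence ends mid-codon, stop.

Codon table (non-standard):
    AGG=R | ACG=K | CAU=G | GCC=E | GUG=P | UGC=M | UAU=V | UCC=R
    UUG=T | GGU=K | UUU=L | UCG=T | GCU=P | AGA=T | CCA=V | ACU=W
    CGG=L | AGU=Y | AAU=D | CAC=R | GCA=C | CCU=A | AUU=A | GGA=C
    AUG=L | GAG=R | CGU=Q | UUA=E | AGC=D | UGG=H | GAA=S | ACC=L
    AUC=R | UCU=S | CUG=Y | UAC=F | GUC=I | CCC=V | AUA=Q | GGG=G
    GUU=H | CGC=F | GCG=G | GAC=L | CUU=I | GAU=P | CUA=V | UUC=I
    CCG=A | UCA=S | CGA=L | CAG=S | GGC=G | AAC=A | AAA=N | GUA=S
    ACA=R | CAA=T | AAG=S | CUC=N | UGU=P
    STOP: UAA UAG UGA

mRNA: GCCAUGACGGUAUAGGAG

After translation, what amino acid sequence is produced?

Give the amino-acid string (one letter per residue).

Answer: LKS

Derivation:
start AUG at pos 3
pos 3: AUG -> L; peptide=L
pos 6: ACG -> K; peptide=LK
pos 9: GUA -> S; peptide=LKS
pos 12: UAG -> STOP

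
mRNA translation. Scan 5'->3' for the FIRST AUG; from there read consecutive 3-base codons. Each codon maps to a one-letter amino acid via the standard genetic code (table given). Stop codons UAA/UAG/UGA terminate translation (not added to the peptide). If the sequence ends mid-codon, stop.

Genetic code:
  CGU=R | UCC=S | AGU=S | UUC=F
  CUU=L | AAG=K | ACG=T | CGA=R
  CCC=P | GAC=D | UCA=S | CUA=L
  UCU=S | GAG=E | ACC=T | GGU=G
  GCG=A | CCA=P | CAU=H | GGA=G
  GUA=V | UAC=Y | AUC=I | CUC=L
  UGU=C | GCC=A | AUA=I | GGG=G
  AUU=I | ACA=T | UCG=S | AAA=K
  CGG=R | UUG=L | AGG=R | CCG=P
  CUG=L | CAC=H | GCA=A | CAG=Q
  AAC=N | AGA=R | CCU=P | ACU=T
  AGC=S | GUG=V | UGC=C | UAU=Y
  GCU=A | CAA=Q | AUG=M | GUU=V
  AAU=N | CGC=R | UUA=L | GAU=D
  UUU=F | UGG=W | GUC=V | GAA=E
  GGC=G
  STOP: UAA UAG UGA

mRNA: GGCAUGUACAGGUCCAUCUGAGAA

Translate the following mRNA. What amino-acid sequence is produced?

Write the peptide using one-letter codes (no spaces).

Answer: MYRSI

Derivation:
start AUG at pos 3
pos 3: AUG -> M; peptide=M
pos 6: UAC -> Y; peptide=MY
pos 9: AGG -> R; peptide=MYR
pos 12: UCC -> S; peptide=MYRS
pos 15: AUC -> I; peptide=MYRSI
pos 18: UGA -> STOP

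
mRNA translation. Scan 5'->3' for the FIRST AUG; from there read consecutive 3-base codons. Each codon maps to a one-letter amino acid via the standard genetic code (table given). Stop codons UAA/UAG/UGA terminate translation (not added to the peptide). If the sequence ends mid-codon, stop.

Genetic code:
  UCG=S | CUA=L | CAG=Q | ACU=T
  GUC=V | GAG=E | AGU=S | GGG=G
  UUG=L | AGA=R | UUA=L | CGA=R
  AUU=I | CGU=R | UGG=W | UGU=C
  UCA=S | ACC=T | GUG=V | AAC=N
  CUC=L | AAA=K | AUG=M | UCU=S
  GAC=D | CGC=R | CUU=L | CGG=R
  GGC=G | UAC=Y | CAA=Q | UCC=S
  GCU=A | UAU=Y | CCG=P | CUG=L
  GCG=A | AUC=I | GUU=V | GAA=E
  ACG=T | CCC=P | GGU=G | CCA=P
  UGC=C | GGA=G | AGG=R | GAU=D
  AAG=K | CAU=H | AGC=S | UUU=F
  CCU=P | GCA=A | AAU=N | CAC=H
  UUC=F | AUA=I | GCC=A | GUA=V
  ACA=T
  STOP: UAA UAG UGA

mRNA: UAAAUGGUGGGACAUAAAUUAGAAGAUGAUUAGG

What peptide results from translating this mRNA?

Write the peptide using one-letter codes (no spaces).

Answer: MVGHKLEDD

Derivation:
start AUG at pos 3
pos 3: AUG -> M; peptide=M
pos 6: GUG -> V; peptide=MV
pos 9: GGA -> G; peptide=MVG
pos 12: CAU -> H; peptide=MVGH
pos 15: AAA -> K; peptide=MVGHK
pos 18: UUA -> L; peptide=MVGHKL
pos 21: GAA -> E; peptide=MVGHKLE
pos 24: GAU -> D; peptide=MVGHKLED
pos 27: GAU -> D; peptide=MVGHKLEDD
pos 30: UAG -> STOP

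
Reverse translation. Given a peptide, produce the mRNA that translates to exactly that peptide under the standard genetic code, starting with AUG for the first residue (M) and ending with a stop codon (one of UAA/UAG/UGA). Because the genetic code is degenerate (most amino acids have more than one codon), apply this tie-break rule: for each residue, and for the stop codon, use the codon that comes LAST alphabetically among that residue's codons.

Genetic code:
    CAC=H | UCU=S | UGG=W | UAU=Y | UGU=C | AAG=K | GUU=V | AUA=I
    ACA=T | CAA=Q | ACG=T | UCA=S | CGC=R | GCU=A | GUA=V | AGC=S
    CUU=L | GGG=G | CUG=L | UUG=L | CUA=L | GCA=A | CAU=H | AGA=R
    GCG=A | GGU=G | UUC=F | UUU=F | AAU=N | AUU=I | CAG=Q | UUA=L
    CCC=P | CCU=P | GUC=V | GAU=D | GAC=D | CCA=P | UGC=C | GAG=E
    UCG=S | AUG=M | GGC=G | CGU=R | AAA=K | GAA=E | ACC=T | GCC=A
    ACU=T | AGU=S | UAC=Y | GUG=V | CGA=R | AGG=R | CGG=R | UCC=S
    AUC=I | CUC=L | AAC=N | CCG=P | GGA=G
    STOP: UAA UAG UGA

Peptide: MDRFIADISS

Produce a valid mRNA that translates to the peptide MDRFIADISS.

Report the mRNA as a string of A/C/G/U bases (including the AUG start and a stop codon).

Answer: mRNA: AUGGAUCGUUUUAUUGCUGAUAUUUCUUCUUGA

Derivation:
residue 1: M -> AUG (start codon)
residue 2: D codons sorted = GAC,GAU -> pick last = GAU
residue 3: R codons sorted = AGA,AGG,CGA,CGC,CGG,CGU -> pick last = CGU
residue 4: F codons sorted = UUC,UUU -> pick last = UUU
residue 5: I codons sorted = AUA,AUC,AUU -> pick last = AUU
residue 6: A codons sorted = GCA,GCC,GCG,GCU -> pick last = GCU
residue 7: D codons sorted = GAC,GAU -> pick last = GAU
residue 8: I codons sorted = AUA,AUC,AUU -> pick last = AUU
residue 9: S codons sorted = AGC,AGU,UCA,UCC,UCG,UCU -> pick last = UCU
residue 10: S codons sorted = AGC,AGU,UCA,UCC,UCG,UCU -> pick last = UCU
terminator: stop codons sorted = UAA,UAG,UGA -> pick last = UGA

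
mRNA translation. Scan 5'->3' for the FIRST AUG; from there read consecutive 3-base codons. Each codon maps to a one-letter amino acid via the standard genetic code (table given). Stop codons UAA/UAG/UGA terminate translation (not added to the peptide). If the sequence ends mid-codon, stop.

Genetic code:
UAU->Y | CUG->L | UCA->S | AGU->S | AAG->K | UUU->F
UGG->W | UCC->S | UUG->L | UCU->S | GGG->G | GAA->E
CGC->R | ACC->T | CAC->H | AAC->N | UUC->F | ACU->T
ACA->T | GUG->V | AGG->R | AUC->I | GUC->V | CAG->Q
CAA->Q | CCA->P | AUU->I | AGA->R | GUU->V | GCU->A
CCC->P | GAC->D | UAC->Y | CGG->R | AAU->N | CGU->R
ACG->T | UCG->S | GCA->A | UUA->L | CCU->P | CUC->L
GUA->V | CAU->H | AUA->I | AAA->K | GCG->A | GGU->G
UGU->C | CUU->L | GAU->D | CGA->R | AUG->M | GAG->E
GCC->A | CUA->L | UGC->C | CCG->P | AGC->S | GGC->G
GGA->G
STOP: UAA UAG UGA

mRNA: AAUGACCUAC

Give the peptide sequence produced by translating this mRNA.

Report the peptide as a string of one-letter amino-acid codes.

Answer: MTY

Derivation:
start AUG at pos 1
pos 1: AUG -> M; peptide=M
pos 4: ACC -> T; peptide=MT
pos 7: UAC -> Y; peptide=MTY
pos 10: only 0 nt remain (<3), stop (end of mRNA)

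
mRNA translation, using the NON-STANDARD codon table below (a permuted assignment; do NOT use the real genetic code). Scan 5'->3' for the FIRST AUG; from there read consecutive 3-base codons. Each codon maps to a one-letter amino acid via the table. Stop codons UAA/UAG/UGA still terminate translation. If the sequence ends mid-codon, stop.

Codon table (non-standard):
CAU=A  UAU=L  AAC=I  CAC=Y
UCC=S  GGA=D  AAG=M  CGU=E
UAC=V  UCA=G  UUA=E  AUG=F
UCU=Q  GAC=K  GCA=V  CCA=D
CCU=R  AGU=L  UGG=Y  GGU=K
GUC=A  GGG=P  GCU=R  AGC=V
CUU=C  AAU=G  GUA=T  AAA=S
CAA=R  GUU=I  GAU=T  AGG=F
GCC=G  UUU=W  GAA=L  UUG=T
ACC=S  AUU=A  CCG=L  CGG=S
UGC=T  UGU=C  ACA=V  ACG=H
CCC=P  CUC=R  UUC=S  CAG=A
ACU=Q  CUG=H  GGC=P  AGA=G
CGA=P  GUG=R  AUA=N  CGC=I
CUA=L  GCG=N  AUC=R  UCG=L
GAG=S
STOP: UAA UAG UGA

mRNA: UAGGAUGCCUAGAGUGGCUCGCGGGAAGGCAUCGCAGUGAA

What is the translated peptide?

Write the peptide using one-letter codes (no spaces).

start AUG at pos 4
pos 4: AUG -> F; peptide=F
pos 7: CCU -> R; peptide=FR
pos 10: AGA -> G; peptide=FRG
pos 13: GUG -> R; peptide=FRGR
pos 16: GCU -> R; peptide=FRGRR
pos 19: CGC -> I; peptide=FRGRRI
pos 22: GGG -> P; peptide=FRGRRIP
pos 25: AAG -> M; peptide=FRGRRIPM
pos 28: GCA -> V; peptide=FRGRRIPMV
pos 31: UCG -> L; peptide=FRGRRIPMVL
pos 34: CAG -> A; peptide=FRGRRIPMVLA
pos 37: UGA -> STOP

Answer: FRGRRIPMVLA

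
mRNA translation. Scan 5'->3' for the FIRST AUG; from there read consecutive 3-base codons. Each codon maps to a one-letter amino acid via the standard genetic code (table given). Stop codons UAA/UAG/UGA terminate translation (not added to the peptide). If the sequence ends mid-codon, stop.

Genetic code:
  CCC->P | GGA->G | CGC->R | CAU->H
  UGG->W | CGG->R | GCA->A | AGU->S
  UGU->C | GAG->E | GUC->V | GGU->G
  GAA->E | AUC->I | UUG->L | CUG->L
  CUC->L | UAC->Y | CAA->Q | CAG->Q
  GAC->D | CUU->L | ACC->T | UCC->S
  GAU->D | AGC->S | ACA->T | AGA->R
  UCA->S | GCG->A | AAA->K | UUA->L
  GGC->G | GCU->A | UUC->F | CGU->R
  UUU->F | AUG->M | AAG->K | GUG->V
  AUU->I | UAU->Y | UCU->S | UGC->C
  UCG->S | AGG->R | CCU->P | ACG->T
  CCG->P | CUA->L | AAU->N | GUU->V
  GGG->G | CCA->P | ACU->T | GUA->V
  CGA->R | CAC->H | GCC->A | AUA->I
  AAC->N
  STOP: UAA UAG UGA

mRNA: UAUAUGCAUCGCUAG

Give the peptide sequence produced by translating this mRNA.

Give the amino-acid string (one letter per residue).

start AUG at pos 3
pos 3: AUG -> M; peptide=M
pos 6: CAU -> H; peptide=MH
pos 9: CGC -> R; peptide=MHR
pos 12: UAG -> STOP

Answer: MHR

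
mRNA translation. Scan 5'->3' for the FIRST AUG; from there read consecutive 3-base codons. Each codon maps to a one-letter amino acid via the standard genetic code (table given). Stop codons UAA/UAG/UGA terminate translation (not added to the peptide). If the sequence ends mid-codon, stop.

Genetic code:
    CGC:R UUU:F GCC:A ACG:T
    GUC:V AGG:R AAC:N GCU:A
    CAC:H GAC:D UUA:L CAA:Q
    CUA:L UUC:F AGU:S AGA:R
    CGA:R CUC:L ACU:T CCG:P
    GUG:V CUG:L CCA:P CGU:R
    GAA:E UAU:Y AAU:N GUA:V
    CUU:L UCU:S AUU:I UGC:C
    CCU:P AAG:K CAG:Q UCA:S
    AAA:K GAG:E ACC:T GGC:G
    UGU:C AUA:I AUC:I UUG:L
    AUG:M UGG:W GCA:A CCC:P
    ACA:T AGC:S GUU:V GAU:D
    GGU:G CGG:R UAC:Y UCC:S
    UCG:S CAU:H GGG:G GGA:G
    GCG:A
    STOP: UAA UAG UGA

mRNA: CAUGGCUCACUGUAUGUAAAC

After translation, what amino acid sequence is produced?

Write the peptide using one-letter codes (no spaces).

Answer: MAHCM

Derivation:
start AUG at pos 1
pos 1: AUG -> M; peptide=M
pos 4: GCU -> A; peptide=MA
pos 7: CAC -> H; peptide=MAH
pos 10: UGU -> C; peptide=MAHC
pos 13: AUG -> M; peptide=MAHCM
pos 16: UAA -> STOP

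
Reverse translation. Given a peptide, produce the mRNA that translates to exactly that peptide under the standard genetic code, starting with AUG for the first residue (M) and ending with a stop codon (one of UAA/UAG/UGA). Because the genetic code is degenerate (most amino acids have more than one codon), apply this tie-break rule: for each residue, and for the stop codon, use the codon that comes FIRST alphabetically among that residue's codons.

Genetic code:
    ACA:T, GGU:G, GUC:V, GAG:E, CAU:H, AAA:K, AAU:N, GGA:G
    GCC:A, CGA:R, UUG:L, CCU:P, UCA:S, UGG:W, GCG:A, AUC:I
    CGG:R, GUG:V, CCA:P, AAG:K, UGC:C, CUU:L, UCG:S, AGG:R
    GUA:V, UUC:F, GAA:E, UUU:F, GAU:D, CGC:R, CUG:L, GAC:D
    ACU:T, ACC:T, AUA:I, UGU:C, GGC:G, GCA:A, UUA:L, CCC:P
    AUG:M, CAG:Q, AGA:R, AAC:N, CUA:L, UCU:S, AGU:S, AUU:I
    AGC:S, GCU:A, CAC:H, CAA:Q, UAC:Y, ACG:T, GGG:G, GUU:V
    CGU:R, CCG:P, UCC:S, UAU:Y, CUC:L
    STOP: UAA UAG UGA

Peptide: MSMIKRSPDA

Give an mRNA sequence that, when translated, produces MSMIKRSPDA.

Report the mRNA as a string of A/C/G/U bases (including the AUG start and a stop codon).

Answer: mRNA: AUGAGCAUGAUAAAAAGAAGCCCAGACGCAUAA

Derivation:
residue 1: M -> AUG (start codon)
residue 2: S codons sorted = AGC,AGU,UCA,UCC,UCG,UCU -> pick first = AGC
residue 3: M -> AUG (only codon)
residue 4: I codons sorted = AUA,AUC,AUU -> pick first = AUA
residue 5: K codons sorted = AAA,AAG -> pick first = AAA
residue 6: R codons sorted = AGA,AGG,CGA,CGC,CGG,CGU -> pick first = AGA
residue 7: S codons sorted = AGC,AGU,UCA,UCC,UCG,UCU -> pick first = AGC
residue 8: P codons sorted = CCA,CCC,CCG,CCU -> pick first = CCA
residue 9: D codons sorted = GAC,GAU -> pick first = GAC
residue 10: A codons sorted = GCA,GCC,GCG,GCU -> pick first = GCA
terminator: stop codons sorted = UAA,UAG,UGA -> pick first = UAA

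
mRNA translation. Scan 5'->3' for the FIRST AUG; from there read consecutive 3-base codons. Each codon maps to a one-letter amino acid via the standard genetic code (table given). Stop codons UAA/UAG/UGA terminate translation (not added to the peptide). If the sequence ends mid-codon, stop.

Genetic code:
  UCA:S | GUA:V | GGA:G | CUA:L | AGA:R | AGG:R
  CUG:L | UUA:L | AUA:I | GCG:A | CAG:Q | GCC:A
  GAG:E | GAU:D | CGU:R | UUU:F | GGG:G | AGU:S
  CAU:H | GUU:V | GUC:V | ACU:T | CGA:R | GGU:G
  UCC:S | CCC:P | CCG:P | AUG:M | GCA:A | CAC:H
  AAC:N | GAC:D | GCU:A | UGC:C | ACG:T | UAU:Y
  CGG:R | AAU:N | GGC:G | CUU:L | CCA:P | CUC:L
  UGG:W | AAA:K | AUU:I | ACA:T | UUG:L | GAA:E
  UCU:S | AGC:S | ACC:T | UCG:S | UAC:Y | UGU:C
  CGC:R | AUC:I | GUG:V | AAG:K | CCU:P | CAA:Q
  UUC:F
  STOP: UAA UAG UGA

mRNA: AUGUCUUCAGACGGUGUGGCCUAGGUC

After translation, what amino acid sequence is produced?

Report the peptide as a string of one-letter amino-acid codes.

start AUG at pos 0
pos 0: AUG -> M; peptide=M
pos 3: UCU -> S; peptide=MS
pos 6: UCA -> S; peptide=MSS
pos 9: GAC -> D; peptide=MSSD
pos 12: GGU -> G; peptide=MSSDG
pos 15: GUG -> V; peptide=MSSDGV
pos 18: GCC -> A; peptide=MSSDGVA
pos 21: UAG -> STOP

Answer: MSSDGVA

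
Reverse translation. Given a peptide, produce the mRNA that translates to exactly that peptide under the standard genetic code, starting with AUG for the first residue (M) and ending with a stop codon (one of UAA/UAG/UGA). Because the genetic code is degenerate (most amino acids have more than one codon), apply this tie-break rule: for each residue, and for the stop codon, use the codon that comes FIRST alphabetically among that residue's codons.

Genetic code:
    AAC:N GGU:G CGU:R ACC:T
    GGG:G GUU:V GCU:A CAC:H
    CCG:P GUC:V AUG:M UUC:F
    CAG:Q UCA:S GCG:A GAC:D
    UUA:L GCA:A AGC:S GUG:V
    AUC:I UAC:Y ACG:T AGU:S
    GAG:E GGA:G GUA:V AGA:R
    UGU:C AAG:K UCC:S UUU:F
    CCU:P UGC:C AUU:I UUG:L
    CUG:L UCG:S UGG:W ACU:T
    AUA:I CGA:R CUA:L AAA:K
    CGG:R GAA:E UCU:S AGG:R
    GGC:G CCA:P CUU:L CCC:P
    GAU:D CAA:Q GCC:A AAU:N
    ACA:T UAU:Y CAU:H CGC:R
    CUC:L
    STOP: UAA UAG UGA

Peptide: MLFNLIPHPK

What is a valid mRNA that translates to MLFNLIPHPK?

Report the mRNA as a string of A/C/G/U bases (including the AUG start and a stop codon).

Answer: mRNA: AUGCUAUUCAACCUAAUACCACACCCAAAAUAA

Derivation:
residue 1: M -> AUG (start codon)
residue 2: L codons sorted = CUA,CUC,CUG,CUU,UUA,UUG -> pick first = CUA
residue 3: F codons sorted = UUC,UUU -> pick first = UUC
residue 4: N codons sorted = AAC,AAU -> pick first = AAC
residue 5: L codons sorted = CUA,CUC,CUG,CUU,UUA,UUG -> pick first = CUA
residue 6: I codons sorted = AUA,AUC,AUU -> pick first = AUA
residue 7: P codons sorted = CCA,CCC,CCG,CCU -> pick first = CCA
residue 8: H codons sorted = CAC,CAU -> pick first = CAC
residue 9: P codons sorted = CCA,CCC,CCG,CCU -> pick first = CCA
residue 10: K codons sorted = AAA,AAG -> pick first = AAA
terminator: stop codons sorted = UAA,UAG,UGA -> pick first = UAA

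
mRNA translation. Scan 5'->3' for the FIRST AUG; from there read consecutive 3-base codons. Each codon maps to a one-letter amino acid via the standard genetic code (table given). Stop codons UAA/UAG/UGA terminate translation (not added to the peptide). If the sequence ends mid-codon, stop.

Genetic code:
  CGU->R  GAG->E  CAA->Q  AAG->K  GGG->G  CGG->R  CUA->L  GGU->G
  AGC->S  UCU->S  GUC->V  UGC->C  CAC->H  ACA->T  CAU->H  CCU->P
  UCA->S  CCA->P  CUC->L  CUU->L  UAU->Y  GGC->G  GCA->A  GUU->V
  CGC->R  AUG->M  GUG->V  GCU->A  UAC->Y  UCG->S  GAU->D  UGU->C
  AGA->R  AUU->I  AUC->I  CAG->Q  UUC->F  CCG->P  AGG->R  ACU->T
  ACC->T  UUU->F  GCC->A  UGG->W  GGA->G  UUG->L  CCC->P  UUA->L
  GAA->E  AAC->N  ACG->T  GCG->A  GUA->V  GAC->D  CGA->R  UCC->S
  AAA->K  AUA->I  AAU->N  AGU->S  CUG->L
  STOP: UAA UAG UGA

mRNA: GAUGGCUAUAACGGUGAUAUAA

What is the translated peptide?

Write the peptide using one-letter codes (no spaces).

start AUG at pos 1
pos 1: AUG -> M; peptide=M
pos 4: GCU -> A; peptide=MA
pos 7: AUA -> I; peptide=MAI
pos 10: ACG -> T; peptide=MAIT
pos 13: GUG -> V; peptide=MAITV
pos 16: AUA -> I; peptide=MAITVI
pos 19: UAA -> STOP

Answer: MAITVI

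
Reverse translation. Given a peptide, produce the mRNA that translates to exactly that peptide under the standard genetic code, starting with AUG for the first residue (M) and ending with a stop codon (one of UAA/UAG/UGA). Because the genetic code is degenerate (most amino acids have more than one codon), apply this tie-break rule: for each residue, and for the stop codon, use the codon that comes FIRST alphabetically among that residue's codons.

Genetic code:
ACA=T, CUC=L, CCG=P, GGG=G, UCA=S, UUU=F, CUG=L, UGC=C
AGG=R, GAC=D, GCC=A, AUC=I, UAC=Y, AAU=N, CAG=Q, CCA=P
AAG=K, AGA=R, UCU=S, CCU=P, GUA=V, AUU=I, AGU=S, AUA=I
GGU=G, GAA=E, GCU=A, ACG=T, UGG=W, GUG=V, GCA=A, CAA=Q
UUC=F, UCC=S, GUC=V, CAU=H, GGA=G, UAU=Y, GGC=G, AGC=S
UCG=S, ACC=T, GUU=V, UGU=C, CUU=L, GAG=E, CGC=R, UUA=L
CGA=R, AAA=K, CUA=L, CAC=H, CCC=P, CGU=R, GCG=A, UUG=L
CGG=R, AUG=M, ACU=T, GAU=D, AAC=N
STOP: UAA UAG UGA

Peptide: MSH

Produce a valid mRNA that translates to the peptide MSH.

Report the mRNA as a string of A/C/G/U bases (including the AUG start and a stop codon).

residue 1: M -> AUG (start codon)
residue 2: S codons sorted = AGC,AGU,UCA,UCC,UCG,UCU -> pick first = AGC
residue 3: H codons sorted = CAC,CAU -> pick first = CAC
terminator: stop codons sorted = UAA,UAG,UGA -> pick first = UAA

Answer: mRNA: AUGAGCCACUAA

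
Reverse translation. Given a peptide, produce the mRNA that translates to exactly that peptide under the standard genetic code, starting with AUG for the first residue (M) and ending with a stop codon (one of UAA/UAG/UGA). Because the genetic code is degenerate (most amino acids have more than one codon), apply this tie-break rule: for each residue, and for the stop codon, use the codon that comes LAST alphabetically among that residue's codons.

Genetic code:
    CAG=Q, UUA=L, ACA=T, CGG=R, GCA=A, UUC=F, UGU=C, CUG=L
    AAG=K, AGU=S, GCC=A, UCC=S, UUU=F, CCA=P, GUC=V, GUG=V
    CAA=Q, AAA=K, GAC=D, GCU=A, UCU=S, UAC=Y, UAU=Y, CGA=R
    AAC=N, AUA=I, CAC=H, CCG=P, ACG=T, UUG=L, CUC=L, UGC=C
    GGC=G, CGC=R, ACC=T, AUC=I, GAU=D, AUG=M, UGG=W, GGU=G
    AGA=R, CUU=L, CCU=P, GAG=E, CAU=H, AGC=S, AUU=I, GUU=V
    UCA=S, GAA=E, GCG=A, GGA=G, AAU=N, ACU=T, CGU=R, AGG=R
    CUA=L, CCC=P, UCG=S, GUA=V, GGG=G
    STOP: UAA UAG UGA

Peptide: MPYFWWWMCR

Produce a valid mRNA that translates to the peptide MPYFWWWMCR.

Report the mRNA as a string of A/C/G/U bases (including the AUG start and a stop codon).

residue 1: M -> AUG (start codon)
residue 2: P codons sorted = CCA,CCC,CCG,CCU -> pick last = CCU
residue 3: Y codons sorted = UAC,UAU -> pick last = UAU
residue 4: F codons sorted = UUC,UUU -> pick last = UUU
residue 5: W -> UGG (only codon)
residue 6: W -> UGG (only codon)
residue 7: W -> UGG (only codon)
residue 8: M -> AUG (only codon)
residue 9: C codons sorted = UGC,UGU -> pick last = UGU
residue 10: R codons sorted = AGA,AGG,CGA,CGC,CGG,CGU -> pick last = CGU
terminator: stop codons sorted = UAA,UAG,UGA -> pick last = UGA

Answer: mRNA: AUGCCUUAUUUUUGGUGGUGGAUGUGUCGUUGA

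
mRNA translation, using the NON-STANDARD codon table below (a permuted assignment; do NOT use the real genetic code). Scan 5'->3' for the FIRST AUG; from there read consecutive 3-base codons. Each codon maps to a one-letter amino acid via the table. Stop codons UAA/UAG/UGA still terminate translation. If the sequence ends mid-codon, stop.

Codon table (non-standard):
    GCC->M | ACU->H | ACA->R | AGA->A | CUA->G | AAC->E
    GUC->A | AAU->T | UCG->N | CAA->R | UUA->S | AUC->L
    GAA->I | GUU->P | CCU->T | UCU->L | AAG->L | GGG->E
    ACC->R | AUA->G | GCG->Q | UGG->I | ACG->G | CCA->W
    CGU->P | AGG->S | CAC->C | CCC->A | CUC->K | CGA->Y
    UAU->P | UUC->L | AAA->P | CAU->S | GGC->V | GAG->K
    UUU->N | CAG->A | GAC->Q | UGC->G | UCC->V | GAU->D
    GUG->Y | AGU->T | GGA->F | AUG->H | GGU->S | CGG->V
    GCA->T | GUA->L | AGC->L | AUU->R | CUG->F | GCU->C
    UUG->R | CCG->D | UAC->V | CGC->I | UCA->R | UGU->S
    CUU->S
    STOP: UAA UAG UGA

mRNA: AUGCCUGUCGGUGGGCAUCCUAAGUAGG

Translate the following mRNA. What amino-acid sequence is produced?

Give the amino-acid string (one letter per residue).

Answer: HTASESTL

Derivation:
start AUG at pos 0
pos 0: AUG -> H; peptide=H
pos 3: CCU -> T; peptide=HT
pos 6: GUC -> A; peptide=HTA
pos 9: GGU -> S; peptide=HTAS
pos 12: GGG -> E; peptide=HTASE
pos 15: CAU -> S; peptide=HTASES
pos 18: CCU -> T; peptide=HTASEST
pos 21: AAG -> L; peptide=HTASESTL
pos 24: UAG -> STOP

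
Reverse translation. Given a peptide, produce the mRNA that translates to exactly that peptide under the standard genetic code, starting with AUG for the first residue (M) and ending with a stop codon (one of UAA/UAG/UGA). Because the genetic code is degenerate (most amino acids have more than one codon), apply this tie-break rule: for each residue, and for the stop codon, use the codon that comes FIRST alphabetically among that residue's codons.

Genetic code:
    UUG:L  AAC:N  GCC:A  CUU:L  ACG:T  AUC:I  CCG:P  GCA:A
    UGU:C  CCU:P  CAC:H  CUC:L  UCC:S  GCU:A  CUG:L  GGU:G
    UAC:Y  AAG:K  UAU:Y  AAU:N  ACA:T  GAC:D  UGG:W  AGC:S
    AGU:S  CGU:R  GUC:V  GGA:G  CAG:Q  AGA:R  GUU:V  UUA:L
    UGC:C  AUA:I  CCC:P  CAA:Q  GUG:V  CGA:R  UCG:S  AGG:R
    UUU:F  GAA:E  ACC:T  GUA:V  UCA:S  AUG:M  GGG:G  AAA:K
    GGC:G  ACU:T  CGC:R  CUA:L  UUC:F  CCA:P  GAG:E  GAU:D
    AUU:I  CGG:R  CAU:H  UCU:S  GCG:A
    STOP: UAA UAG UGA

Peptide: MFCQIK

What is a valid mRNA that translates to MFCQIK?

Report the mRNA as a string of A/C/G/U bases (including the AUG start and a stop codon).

Answer: mRNA: AUGUUCUGCCAAAUAAAAUAA

Derivation:
residue 1: M -> AUG (start codon)
residue 2: F codons sorted = UUC,UUU -> pick first = UUC
residue 3: C codons sorted = UGC,UGU -> pick first = UGC
residue 4: Q codons sorted = CAA,CAG -> pick first = CAA
residue 5: I codons sorted = AUA,AUC,AUU -> pick first = AUA
residue 6: K codons sorted = AAA,AAG -> pick first = AAA
terminator: stop codons sorted = UAA,UAG,UGA -> pick first = UAA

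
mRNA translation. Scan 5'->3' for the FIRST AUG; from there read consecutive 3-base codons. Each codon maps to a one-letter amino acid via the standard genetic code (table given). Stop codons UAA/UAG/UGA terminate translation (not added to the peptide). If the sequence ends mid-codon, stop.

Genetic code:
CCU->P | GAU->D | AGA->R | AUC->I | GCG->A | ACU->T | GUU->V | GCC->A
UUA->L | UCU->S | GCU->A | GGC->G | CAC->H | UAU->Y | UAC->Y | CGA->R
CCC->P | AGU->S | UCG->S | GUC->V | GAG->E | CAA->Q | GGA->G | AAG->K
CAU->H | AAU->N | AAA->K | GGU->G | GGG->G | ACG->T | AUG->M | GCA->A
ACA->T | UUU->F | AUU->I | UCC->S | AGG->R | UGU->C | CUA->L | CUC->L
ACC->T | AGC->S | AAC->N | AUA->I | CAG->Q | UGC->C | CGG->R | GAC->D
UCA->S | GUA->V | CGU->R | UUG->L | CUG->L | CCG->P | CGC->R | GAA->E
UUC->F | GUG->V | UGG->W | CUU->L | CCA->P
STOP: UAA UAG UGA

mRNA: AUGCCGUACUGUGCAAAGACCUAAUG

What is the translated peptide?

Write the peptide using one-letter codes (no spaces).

Answer: MPYCAKT

Derivation:
start AUG at pos 0
pos 0: AUG -> M; peptide=M
pos 3: CCG -> P; peptide=MP
pos 6: UAC -> Y; peptide=MPY
pos 9: UGU -> C; peptide=MPYC
pos 12: GCA -> A; peptide=MPYCA
pos 15: AAG -> K; peptide=MPYCAK
pos 18: ACC -> T; peptide=MPYCAKT
pos 21: UAA -> STOP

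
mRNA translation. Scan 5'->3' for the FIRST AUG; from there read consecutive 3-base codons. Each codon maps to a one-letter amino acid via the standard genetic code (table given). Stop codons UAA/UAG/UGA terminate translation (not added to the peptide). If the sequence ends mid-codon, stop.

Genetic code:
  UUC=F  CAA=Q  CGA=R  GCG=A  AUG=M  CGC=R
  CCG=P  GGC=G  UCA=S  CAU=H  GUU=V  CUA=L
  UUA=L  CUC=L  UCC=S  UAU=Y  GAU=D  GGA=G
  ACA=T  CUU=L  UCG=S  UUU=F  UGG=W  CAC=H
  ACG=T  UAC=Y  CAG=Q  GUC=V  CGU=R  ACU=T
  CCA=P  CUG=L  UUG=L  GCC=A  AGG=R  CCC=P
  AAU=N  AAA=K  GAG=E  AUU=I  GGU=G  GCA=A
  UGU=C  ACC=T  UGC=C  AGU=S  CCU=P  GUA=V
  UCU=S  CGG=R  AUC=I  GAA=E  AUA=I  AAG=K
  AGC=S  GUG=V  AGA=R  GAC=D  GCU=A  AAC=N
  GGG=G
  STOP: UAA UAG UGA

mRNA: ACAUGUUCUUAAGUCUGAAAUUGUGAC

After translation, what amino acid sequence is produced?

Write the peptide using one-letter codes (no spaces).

start AUG at pos 2
pos 2: AUG -> M; peptide=M
pos 5: UUC -> F; peptide=MF
pos 8: UUA -> L; peptide=MFL
pos 11: AGU -> S; peptide=MFLS
pos 14: CUG -> L; peptide=MFLSL
pos 17: AAA -> K; peptide=MFLSLK
pos 20: UUG -> L; peptide=MFLSLKL
pos 23: UGA -> STOP

Answer: MFLSLKL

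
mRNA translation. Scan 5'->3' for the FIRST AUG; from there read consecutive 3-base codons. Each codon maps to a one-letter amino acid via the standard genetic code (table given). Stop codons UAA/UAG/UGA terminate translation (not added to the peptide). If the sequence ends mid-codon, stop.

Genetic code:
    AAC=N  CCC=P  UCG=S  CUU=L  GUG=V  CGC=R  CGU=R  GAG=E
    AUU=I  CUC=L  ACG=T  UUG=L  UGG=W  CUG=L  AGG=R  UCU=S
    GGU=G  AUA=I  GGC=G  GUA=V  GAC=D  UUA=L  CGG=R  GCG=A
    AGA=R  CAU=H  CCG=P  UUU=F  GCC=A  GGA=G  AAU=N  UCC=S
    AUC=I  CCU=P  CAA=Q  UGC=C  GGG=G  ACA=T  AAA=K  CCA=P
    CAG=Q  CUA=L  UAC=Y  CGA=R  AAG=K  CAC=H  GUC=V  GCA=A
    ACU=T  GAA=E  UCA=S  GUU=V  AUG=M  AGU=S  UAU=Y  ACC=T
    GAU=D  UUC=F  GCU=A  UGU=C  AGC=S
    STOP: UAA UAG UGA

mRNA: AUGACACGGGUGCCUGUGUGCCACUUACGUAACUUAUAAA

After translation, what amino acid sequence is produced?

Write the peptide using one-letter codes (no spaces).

start AUG at pos 0
pos 0: AUG -> M; peptide=M
pos 3: ACA -> T; peptide=MT
pos 6: CGG -> R; peptide=MTR
pos 9: GUG -> V; peptide=MTRV
pos 12: CCU -> P; peptide=MTRVP
pos 15: GUG -> V; peptide=MTRVPV
pos 18: UGC -> C; peptide=MTRVPVC
pos 21: CAC -> H; peptide=MTRVPVCH
pos 24: UUA -> L; peptide=MTRVPVCHL
pos 27: CGU -> R; peptide=MTRVPVCHLR
pos 30: AAC -> N; peptide=MTRVPVCHLRN
pos 33: UUA -> L; peptide=MTRVPVCHLRNL
pos 36: UAA -> STOP

Answer: MTRVPVCHLRNL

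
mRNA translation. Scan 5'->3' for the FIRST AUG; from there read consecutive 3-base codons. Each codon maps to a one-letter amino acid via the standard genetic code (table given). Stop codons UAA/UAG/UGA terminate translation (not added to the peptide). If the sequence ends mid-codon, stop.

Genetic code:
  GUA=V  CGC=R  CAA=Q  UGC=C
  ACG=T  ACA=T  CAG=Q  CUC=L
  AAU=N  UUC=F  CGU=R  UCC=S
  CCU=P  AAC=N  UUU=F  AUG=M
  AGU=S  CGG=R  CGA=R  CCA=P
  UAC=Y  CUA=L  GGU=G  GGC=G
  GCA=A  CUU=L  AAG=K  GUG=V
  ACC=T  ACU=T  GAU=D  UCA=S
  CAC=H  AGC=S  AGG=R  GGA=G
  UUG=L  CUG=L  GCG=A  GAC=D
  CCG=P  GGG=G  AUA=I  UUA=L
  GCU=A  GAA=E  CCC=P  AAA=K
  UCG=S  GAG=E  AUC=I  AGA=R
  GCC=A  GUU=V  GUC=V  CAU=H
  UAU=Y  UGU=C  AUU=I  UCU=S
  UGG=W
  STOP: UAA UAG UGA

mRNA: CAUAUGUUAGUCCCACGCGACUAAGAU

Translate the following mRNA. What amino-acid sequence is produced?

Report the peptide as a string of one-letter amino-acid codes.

start AUG at pos 3
pos 3: AUG -> M; peptide=M
pos 6: UUA -> L; peptide=ML
pos 9: GUC -> V; peptide=MLV
pos 12: CCA -> P; peptide=MLVP
pos 15: CGC -> R; peptide=MLVPR
pos 18: GAC -> D; peptide=MLVPRD
pos 21: UAA -> STOP

Answer: MLVPRD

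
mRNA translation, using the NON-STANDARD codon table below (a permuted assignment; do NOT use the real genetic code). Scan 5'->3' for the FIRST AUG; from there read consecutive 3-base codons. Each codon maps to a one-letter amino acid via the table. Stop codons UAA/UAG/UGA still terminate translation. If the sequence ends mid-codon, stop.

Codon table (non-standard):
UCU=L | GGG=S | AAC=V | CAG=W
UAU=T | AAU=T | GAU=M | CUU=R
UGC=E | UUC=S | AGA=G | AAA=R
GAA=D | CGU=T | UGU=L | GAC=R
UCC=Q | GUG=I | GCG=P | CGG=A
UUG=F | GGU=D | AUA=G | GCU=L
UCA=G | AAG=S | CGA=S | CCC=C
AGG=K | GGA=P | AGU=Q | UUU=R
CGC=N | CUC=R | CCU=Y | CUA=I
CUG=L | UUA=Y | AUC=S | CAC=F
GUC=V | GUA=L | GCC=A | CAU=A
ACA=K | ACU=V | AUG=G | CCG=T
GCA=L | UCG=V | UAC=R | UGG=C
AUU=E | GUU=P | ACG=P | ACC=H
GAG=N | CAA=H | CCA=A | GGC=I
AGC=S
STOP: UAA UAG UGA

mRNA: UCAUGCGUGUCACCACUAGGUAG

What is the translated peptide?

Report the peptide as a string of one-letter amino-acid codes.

Answer: GTVHVK

Derivation:
start AUG at pos 2
pos 2: AUG -> G; peptide=G
pos 5: CGU -> T; peptide=GT
pos 8: GUC -> V; peptide=GTV
pos 11: ACC -> H; peptide=GTVH
pos 14: ACU -> V; peptide=GTVHV
pos 17: AGG -> K; peptide=GTVHVK
pos 20: UAG -> STOP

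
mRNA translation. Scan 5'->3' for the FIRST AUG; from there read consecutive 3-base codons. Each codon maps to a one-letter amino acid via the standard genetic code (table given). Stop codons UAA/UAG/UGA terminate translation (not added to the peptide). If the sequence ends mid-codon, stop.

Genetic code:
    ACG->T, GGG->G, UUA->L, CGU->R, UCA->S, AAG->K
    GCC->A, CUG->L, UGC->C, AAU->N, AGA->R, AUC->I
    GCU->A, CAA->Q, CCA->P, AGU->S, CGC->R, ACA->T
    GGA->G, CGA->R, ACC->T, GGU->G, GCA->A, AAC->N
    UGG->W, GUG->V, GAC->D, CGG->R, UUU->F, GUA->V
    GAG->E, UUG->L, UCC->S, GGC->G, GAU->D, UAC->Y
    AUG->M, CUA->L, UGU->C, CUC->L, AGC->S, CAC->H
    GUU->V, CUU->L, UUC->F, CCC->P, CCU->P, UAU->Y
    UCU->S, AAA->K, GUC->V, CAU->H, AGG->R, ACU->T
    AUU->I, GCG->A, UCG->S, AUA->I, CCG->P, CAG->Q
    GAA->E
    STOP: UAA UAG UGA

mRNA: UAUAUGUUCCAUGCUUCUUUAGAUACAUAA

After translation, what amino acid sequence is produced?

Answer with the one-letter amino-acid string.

Answer: MFHASLDT

Derivation:
start AUG at pos 3
pos 3: AUG -> M; peptide=M
pos 6: UUC -> F; peptide=MF
pos 9: CAU -> H; peptide=MFH
pos 12: GCU -> A; peptide=MFHA
pos 15: UCU -> S; peptide=MFHAS
pos 18: UUA -> L; peptide=MFHASL
pos 21: GAU -> D; peptide=MFHASLD
pos 24: ACA -> T; peptide=MFHASLDT
pos 27: UAA -> STOP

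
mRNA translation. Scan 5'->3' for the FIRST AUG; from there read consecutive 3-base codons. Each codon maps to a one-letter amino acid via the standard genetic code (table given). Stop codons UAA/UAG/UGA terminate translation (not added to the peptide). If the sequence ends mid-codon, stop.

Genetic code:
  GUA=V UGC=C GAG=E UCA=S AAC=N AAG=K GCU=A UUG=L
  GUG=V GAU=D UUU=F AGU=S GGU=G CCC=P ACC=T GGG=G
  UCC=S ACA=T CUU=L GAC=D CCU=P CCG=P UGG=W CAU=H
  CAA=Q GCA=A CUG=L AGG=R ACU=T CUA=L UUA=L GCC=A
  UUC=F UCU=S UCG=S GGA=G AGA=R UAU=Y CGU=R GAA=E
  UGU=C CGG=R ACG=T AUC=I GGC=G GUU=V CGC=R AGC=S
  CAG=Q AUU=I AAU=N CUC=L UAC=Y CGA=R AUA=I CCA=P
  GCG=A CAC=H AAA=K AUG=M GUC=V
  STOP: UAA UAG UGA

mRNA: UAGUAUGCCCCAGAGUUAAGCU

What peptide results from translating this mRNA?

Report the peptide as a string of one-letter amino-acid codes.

start AUG at pos 4
pos 4: AUG -> M; peptide=M
pos 7: CCC -> P; peptide=MP
pos 10: CAG -> Q; peptide=MPQ
pos 13: AGU -> S; peptide=MPQS
pos 16: UAA -> STOP

Answer: MPQS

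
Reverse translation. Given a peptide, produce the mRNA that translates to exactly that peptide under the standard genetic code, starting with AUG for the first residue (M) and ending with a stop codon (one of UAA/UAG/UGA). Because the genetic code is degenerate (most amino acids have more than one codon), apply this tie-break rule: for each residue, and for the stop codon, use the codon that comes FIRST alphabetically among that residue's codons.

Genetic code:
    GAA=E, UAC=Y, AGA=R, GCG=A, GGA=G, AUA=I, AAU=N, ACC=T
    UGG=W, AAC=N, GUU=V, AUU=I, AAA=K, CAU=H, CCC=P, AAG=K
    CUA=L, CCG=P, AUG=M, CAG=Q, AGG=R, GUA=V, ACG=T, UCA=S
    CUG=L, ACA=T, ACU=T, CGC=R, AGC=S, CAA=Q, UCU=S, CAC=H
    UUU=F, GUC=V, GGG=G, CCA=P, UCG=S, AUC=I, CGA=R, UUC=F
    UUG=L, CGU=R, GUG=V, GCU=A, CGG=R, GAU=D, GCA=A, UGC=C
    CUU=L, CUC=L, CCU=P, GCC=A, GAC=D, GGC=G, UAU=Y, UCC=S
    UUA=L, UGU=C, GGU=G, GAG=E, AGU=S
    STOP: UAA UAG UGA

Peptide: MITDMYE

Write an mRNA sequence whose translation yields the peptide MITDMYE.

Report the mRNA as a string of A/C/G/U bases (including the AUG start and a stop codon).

Answer: mRNA: AUGAUAACAGACAUGUACGAAUAA

Derivation:
residue 1: M -> AUG (start codon)
residue 2: I codons sorted = AUA,AUC,AUU -> pick first = AUA
residue 3: T codons sorted = ACA,ACC,ACG,ACU -> pick first = ACA
residue 4: D codons sorted = GAC,GAU -> pick first = GAC
residue 5: M -> AUG (only codon)
residue 6: Y codons sorted = UAC,UAU -> pick first = UAC
residue 7: E codons sorted = GAA,GAG -> pick first = GAA
terminator: stop codons sorted = UAA,UAG,UGA -> pick first = UAA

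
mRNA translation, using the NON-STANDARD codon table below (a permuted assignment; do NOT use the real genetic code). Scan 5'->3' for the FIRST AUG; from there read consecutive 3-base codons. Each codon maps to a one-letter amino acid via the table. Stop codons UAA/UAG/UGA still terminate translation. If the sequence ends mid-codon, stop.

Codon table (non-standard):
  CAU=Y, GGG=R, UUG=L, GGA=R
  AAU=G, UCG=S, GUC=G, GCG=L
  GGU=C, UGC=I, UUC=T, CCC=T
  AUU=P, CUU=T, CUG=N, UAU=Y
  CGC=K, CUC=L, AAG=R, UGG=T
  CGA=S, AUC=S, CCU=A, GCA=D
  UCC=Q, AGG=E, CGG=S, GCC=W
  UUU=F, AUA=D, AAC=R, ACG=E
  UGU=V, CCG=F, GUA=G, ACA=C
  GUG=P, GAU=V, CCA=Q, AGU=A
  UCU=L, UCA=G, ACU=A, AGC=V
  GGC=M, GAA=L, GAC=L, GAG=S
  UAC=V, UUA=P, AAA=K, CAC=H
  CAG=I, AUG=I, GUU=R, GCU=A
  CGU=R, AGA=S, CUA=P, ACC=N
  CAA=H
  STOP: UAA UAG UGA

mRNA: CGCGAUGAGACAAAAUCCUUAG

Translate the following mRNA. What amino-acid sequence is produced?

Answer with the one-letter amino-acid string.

Answer: ISHGA

Derivation:
start AUG at pos 4
pos 4: AUG -> I; peptide=I
pos 7: AGA -> S; peptide=IS
pos 10: CAA -> H; peptide=ISH
pos 13: AAU -> G; peptide=ISHG
pos 16: CCU -> A; peptide=ISHGA
pos 19: UAG -> STOP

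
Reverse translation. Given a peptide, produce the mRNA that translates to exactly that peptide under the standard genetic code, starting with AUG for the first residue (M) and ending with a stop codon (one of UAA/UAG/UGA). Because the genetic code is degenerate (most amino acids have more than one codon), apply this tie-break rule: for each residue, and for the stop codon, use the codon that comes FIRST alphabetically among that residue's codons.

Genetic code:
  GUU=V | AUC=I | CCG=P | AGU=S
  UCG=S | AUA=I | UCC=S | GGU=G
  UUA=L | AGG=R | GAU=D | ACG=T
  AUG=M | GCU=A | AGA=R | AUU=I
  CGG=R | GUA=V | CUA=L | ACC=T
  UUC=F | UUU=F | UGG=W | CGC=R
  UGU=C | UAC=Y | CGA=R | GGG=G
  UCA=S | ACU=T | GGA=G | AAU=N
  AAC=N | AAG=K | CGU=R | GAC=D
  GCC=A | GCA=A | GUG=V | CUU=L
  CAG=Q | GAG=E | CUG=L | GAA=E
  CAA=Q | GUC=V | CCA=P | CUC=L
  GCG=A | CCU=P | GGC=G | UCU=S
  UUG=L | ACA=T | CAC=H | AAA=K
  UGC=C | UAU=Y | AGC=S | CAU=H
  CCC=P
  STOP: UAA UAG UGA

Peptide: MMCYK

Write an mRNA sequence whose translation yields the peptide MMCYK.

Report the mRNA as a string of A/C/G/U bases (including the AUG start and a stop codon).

Answer: mRNA: AUGAUGUGCUACAAAUAA

Derivation:
residue 1: M -> AUG (start codon)
residue 2: M -> AUG (only codon)
residue 3: C codons sorted = UGC,UGU -> pick first = UGC
residue 4: Y codons sorted = UAC,UAU -> pick first = UAC
residue 5: K codons sorted = AAA,AAG -> pick first = AAA
terminator: stop codons sorted = UAA,UAG,UGA -> pick first = UAA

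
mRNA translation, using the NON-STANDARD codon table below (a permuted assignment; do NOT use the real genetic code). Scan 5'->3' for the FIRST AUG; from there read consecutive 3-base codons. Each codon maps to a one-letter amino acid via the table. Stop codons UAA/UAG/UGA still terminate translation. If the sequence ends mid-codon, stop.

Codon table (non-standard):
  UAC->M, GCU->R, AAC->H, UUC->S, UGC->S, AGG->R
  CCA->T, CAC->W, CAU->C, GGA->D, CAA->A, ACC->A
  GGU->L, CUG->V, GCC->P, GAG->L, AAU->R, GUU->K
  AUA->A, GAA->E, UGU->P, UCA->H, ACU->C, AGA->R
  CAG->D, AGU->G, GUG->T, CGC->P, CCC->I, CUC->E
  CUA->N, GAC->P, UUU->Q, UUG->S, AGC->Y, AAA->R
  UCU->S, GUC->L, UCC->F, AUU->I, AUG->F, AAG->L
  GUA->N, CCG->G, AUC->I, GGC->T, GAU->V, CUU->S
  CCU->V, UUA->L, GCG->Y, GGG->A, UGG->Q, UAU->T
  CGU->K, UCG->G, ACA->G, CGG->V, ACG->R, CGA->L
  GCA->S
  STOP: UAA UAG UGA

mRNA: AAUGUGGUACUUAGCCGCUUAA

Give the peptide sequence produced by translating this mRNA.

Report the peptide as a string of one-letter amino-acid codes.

Answer: FQMLPR

Derivation:
start AUG at pos 1
pos 1: AUG -> F; peptide=F
pos 4: UGG -> Q; peptide=FQ
pos 7: UAC -> M; peptide=FQM
pos 10: UUA -> L; peptide=FQML
pos 13: GCC -> P; peptide=FQMLP
pos 16: GCU -> R; peptide=FQMLPR
pos 19: UAA -> STOP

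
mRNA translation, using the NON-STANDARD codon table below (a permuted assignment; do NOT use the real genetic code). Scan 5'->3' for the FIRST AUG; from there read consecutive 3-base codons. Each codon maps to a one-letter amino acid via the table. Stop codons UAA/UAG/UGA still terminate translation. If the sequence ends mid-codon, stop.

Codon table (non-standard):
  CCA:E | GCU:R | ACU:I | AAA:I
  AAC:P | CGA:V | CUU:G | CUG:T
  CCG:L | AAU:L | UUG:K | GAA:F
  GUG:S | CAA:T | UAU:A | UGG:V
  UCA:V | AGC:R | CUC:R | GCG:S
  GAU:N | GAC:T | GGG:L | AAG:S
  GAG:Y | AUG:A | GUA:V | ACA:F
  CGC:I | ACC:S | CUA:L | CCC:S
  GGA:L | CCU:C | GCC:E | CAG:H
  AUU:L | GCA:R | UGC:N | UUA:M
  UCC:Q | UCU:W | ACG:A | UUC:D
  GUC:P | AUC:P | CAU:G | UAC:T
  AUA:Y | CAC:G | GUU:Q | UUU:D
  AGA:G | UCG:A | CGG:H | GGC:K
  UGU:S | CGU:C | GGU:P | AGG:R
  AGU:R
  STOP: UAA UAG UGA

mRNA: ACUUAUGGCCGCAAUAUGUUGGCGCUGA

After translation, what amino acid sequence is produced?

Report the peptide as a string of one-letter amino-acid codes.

start AUG at pos 4
pos 4: AUG -> A; peptide=A
pos 7: GCC -> E; peptide=AE
pos 10: GCA -> R; peptide=AER
pos 13: AUA -> Y; peptide=AERY
pos 16: UGU -> S; peptide=AERYS
pos 19: UGG -> V; peptide=AERYSV
pos 22: CGC -> I; peptide=AERYSVI
pos 25: UGA -> STOP

Answer: AERYSVI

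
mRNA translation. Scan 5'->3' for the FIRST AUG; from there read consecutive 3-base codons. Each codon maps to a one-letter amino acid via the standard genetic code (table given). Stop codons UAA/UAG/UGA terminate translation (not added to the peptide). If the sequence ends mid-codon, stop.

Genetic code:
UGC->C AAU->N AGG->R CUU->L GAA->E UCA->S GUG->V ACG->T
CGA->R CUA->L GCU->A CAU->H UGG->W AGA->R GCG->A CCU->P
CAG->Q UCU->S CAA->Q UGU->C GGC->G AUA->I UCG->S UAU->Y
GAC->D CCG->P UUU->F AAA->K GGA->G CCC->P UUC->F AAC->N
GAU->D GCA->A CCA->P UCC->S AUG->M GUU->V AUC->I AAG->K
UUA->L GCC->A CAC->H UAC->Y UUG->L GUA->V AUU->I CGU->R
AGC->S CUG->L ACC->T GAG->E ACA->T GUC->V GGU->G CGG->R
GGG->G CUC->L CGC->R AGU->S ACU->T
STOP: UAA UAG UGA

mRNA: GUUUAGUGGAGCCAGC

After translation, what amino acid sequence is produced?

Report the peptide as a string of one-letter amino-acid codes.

Answer: (empty: no AUG start codon)

Derivation:
no AUG start codon found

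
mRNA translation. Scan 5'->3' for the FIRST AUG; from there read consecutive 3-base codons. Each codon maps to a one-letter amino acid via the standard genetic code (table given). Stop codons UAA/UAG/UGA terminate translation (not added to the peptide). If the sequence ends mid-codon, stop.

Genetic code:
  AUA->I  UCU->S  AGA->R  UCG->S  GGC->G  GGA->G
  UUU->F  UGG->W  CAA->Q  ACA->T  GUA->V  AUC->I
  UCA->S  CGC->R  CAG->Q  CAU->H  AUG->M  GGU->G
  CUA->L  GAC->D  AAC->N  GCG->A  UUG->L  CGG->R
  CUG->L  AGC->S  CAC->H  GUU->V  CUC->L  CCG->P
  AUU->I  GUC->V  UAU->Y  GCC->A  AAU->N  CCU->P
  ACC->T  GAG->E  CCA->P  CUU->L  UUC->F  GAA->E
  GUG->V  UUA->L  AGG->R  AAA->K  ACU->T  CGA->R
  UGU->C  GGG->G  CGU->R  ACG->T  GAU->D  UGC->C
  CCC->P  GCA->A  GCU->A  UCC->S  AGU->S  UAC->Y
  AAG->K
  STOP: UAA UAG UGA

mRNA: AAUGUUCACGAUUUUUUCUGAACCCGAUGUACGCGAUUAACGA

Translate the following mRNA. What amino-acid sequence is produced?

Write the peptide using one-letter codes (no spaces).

Answer: MFTIFSEPDVRD

Derivation:
start AUG at pos 1
pos 1: AUG -> M; peptide=M
pos 4: UUC -> F; peptide=MF
pos 7: ACG -> T; peptide=MFT
pos 10: AUU -> I; peptide=MFTI
pos 13: UUU -> F; peptide=MFTIF
pos 16: UCU -> S; peptide=MFTIFS
pos 19: GAA -> E; peptide=MFTIFSE
pos 22: CCC -> P; peptide=MFTIFSEP
pos 25: GAU -> D; peptide=MFTIFSEPD
pos 28: GUA -> V; peptide=MFTIFSEPDV
pos 31: CGC -> R; peptide=MFTIFSEPDVR
pos 34: GAU -> D; peptide=MFTIFSEPDVRD
pos 37: UAA -> STOP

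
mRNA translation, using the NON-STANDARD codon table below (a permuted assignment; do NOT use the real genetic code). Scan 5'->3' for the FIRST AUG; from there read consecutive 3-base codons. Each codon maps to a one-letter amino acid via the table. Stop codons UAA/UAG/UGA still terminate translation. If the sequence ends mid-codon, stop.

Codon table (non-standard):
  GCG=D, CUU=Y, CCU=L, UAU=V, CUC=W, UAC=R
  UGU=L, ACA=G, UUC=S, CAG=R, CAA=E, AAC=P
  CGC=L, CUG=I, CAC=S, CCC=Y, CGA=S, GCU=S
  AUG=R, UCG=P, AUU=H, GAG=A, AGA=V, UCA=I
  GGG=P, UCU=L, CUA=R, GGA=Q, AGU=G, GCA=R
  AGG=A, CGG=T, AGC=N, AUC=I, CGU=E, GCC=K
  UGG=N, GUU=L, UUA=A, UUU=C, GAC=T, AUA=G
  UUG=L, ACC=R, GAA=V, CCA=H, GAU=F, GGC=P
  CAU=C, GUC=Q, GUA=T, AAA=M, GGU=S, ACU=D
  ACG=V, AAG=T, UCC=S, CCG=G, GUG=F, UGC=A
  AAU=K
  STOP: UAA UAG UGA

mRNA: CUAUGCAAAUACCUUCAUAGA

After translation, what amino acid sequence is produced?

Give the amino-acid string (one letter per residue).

Answer: REGLI

Derivation:
start AUG at pos 2
pos 2: AUG -> R; peptide=R
pos 5: CAA -> E; peptide=RE
pos 8: AUA -> G; peptide=REG
pos 11: CCU -> L; peptide=REGL
pos 14: UCA -> I; peptide=REGLI
pos 17: UAG -> STOP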